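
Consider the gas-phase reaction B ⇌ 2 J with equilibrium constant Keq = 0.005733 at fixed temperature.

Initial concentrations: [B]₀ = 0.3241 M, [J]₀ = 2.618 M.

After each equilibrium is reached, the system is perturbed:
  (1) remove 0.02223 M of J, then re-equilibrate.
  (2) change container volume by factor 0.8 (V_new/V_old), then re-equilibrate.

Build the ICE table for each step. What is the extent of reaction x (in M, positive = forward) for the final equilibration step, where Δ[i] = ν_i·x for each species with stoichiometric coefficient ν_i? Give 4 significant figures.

x = -0.006186 M

Q₀ = 21.15 vs Keq = 0.005733 ⇒ Q>K, reverse
Step 1:
                   B          J
  init        0.3241      2.618
  Δ            1.261     -2.523
  eq           1.585    0.09534
  solve Keq expr → x = -1.261; check Q = 0.005733
Then remove 0.02223 M of J.
Step 2:
                   B          J
  init         1.585    0.07311
  Δ         -0.01095     0.0219
  eq           1.574    0.09501
  solve Keq expr → x = 0.01095; check Q = 0.005733
Then change container volume by factor 0.8 (V_new/V_old).
Step 3:
                   B          J
  init         1.968     0.1188
  Δ         0.006186   -0.01237
  eq           1.974     0.1064
  solve Keq expr → x = -0.006186; check Q = 0.005733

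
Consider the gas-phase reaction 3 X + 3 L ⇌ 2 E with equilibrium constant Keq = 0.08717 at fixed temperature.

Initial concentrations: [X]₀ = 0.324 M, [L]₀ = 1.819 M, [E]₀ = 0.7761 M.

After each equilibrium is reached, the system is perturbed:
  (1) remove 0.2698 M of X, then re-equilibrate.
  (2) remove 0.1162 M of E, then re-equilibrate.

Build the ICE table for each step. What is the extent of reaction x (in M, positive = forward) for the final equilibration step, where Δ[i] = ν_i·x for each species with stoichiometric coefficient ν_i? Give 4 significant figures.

x = 0.01888 M

Q₀ = 2.942 vs Keq = 0.08717 ⇒ Q>K, reverse
Step 1:
                   X          L          E
  init         0.324      1.819     0.7761
  Δ           0.3595     0.3595    -0.2397
  eq          0.6835      2.178     0.5364
  solve Keq expr → x = -0.1198; check Q = 0.08717
Then remove 0.2698 M of X.
Step 2:
                   X          L          E
  init        0.4137      2.178     0.5364
  Δ           0.1465     0.1465   -0.09764
  eq          0.5602      2.325     0.4388
  solve Keq expr → x = -0.04882; check Q = 0.08717
Then remove 0.1162 M of E.
Step 3:
                   X          L          E
  init        0.5602      2.325     0.3226
  Δ         -0.05665   -0.05665    0.03777
  eq          0.5035      2.268     0.3604
  solve Keq expr → x = 0.01888; check Q = 0.08717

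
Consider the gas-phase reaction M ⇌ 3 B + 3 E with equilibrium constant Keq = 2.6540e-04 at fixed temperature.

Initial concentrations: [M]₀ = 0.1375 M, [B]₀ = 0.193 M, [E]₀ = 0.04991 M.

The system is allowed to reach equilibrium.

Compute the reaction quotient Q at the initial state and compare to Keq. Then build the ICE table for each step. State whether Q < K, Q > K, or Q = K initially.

Q₀ = 6.5003e-06; Q < K (proceeds forward)

Q₀ = 6.5003e-06 vs Keq = 2.6540e-04 ⇒ Q<K, forward
Step 1:
                  M         B         E
  Initial    0.1375     0.193   0.04991
  Change   -0.02304   0.06912   0.06912
  Equil      0.1145    0.2621     0.119
  solve Keq expr → x = 0.02304; check Q = 2.6540e-04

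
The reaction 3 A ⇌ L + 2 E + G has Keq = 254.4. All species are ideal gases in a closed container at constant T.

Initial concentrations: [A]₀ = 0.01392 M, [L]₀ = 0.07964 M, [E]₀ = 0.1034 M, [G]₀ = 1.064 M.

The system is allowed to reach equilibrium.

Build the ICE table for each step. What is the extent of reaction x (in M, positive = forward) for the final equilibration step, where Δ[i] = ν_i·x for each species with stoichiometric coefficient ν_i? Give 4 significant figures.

x = -4.1368e-04 M

Q₀ = 335.9 vs Keq = 254.4 ⇒ Q>K, reverse
Step 1:
                    A           L           E           G
  Initial     0.01392     0.07964      0.1034       1.064
  Change     0.001241 -4.1368e-04 -8.2737e-04 -4.1368e-04
  Equil       0.01516     0.07923      0.1026       1.064
  solve Keq expr → x = -4.1368e-04; check Q = 254.4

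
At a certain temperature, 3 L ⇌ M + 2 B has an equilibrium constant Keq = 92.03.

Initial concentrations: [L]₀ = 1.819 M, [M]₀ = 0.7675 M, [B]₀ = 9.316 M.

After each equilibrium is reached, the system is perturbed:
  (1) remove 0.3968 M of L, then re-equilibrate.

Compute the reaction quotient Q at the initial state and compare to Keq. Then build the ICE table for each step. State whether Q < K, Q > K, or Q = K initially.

Q₀ = 11.07; Q < K (proceeds forward)

Q₀ = 11.07 vs Keq = 92.03 ⇒ Q<K, forward
Step 1:
                  L         M         B
  I           1.819    0.7675     9.316
  C         -0.7912    0.2637    0.5275
  E           1.028     1.031     9.843
  solve Keq expr → x = 0.2637; check Q = 92.03
Then remove 0.3968 M of L.
Step 2:
                  L         M         B
  I           0.631     1.031     9.843
  C          0.3421    -0.114   -0.2281
  E          0.9731    0.9172     9.615
  solve Keq expr → x = -0.114; check Q = 92.03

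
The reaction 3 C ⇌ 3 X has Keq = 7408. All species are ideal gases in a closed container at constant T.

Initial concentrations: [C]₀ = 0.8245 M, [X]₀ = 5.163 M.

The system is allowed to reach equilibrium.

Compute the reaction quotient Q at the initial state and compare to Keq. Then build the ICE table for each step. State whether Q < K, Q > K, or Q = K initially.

Q₀ = 245.5; Q < K (proceeds forward)

Q₀ = 245.5 vs Keq = 7408 ⇒ Q<K, forward
Step 1:
                   C          X
  init        0.8245      5.163
  Δ          -0.5323     0.5323
  eq          0.2922      5.695
  solve Keq expr → x = 0.1774; check Q = 7408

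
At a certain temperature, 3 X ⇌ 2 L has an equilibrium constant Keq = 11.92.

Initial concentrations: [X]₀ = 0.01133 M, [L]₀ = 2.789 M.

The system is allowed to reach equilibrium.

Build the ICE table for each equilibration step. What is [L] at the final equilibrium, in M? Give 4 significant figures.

Q₀ = 5.3482e+06 vs Keq = 11.92 ⇒ Q>K, reverse
Step 1:
                  X         L
  init      0.01133     2.789
  Δ          0.7491   -0.4994
  eq         0.7605      2.29
  solve Keq expr → x = -0.2497; check Q = 11.92

[L]_eq = 2.29 M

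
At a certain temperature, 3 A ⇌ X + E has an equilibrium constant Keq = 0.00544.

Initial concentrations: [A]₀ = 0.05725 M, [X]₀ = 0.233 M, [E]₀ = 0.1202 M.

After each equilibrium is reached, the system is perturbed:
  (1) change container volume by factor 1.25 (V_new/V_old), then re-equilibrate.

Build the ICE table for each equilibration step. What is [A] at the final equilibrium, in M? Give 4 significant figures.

[A]_eq = 0.328 M

Q₀ = 149.3 vs Keq = 0.00544 ⇒ Q>K, reverse
Step 1:
                   A          X          E
  Initial    0.05725      0.233     0.1202
  Change       0.351     -0.117     -0.117
  Equil       0.4083      0.116   0.003192
  solve Keq expr → x = -0.117; check Q = 0.00544
Then change container volume by factor 1.25 (V_new/V_old).
Step 2:
                   A          X          E
  Initial     0.3266    0.09279   0.002553
  Change     0.00142 -4.7331e-04 -4.7331e-04
  Equil        0.328    0.09232    0.00208
  solve Keq expr → x = -4.7331e-04; check Q = 0.00544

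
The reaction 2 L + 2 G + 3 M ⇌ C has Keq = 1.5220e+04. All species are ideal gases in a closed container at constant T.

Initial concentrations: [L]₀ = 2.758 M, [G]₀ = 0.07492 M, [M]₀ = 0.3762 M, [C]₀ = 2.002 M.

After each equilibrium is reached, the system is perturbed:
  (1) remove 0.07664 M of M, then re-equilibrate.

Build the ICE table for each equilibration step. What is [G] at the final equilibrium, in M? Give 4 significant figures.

Q₀ = 880.7 vs Keq = 1.5220e+04 ⇒ Q<K, forward
Step 1:
                    L           G           M           C
  I             2.758     0.07492      0.3762       2.002
  C          -0.04929    -0.04929    -0.07393     0.02464
  E             2.709     0.02563      0.3023       2.027
  solve Keq expr → x = 0.02464; check Q = 1.5220e+04
Then remove 0.07664 M of M.
Step 2:
                    L           G           M           C
  I             2.709     0.02563      0.2256       2.027
  C           0.01021     0.01021     0.01531   -0.005103
  E             2.719     0.03584      0.2409       2.022
  solve Keq expr → x = -0.005103; check Q = 1.5220e+04

[G]_eq = 0.03584 M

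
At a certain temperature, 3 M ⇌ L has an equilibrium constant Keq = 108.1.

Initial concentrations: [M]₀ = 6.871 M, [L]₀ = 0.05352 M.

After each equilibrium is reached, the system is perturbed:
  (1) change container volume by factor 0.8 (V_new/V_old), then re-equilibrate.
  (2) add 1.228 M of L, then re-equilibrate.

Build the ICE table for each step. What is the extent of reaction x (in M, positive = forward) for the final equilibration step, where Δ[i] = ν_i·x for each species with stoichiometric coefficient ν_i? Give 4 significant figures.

Q₀ = 1.6499e-04 vs Keq = 108.1 ⇒ Q<K, forward
Step 1:
                  M         L
  Initial     6.871   0.05352
  Change     -6.596     2.199
  Equil      0.2752     2.252
  solve Keq expr → x = 2.199; check Q = 108.1
Then change container volume by factor 0.8 (V_new/V_old).
Step 2:
                  M         L
  Initial     0.344     2.815
  Change   -0.04699   0.01566
  Equil       0.297     2.831
  solve Keq expr → x = 0.01566; check Q = 108.1
Then add 1.228 M of L.
Step 3:
                  M         L
  Initial     0.297     4.059
  Change    0.03755  -0.01252
  Equil      0.3345     4.046
  solve Keq expr → x = -0.01252; check Q = 108.1

x = -0.01252 M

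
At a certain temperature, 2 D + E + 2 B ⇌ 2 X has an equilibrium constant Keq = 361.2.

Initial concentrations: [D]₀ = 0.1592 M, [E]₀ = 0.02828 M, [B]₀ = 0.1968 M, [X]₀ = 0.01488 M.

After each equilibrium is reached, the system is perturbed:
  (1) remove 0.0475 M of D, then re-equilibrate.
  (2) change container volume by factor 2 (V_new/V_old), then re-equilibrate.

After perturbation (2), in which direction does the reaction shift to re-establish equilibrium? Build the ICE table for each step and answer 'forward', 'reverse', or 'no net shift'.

Direction: reverse

Q₀ = 7.976 vs Keq = 361.2 ⇒ Q<K, forward
Step 1:
                  D         E         B         X
  Initial    0.1592   0.02828    0.1968   0.01488
  Change   -0.03092  -0.01546  -0.03092   0.03092
  Equil      0.1283   0.01282    0.1659    0.0458
  solve Keq expr → x = 0.01546; check Q = 361.2
Then remove 0.0475 M of D.
Step 2:
                  D         E         B         X
  Initial   0.08078   0.01282    0.1659    0.0458
  Change   0.007883  0.003942  0.007883 -0.007883
  Equil     0.08867   0.01676    0.1738   0.03791
  solve Keq expr → x = -0.003942; check Q = 361.2
Then change container volume by factor 2 (V_new/V_old).
Step 3:
                  D         E         B         X
  Initial   0.04433  0.008382   0.08688   0.01896
  Change   0.008299  0.004149  0.008299 -0.008299
  Equil     0.05263   0.01253   0.09518   0.01066
  solve Keq expr → x = -0.004149; check Q = 361.2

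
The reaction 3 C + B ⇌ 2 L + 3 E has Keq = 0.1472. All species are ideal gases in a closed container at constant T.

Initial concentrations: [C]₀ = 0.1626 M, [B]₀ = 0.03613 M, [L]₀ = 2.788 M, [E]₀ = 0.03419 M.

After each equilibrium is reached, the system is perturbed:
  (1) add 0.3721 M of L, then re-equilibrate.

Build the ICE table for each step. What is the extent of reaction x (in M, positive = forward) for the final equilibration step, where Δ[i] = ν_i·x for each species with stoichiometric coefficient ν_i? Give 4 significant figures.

x = -3.9732e-04 M

Q₀ = 2 vs Keq = 0.1472 ⇒ Q>K, reverse
Step 1:
                    C           B           L           E
  init         0.1626     0.03613       2.788     0.03419
  Δ           0.01747    0.005822    -0.01164    -0.01747
  eq           0.1801     0.04195       2.776     0.01672
  solve Keq expr → x = -0.005822; check Q = 0.1472
Then add 0.3721 M of L.
Step 2:
                    C           B           L           E
  init         0.1801     0.04195       3.148     0.01672
  Δ          0.001192  3.9732e-04 -7.9464e-04   -0.001192
  eq           0.1813     0.04235       3.148     0.01553
  solve Keq expr → x = -3.9732e-04; check Q = 0.1472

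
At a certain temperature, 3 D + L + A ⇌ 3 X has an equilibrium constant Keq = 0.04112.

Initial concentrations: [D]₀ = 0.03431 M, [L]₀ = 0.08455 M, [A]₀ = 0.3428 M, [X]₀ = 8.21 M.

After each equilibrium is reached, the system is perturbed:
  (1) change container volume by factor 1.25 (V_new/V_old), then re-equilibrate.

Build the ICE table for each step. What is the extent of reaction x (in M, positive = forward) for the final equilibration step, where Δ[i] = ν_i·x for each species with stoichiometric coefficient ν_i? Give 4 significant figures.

Q₀ = 4.7273e+08 vs Keq = 0.04112 ⇒ Q>K, reverse
Step 1:
                  D         L         A         X
  I         0.03431   0.08455    0.3428      8.21
  C           5.306     1.769     1.769    -5.306
  E            5.34     1.853     2.111     2.904
  solve Keq expr → x = -1.769; check Q = 0.04112
Then change container volume by factor 1.25 (V_new/V_old).
Step 2:
                  D         L         A         X
  I           4.272     1.482     1.689     2.323
  C          0.1824    0.0608    0.0608   -0.1824
  E           4.454     1.543      1.75     2.141
  solve Keq expr → x = -0.0608; check Q = 0.04112

x = -0.0608 M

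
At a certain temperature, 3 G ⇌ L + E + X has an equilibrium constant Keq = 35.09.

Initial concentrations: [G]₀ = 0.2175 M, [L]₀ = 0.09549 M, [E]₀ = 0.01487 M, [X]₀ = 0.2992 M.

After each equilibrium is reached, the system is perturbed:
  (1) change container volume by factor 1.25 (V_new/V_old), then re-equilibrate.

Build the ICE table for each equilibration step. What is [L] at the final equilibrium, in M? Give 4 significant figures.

Q₀ = 0.04129 vs Keq = 35.09 ⇒ Q<K, forward
Step 1:
                   G          L          E          X
  I           0.2175    0.09549    0.01487     0.2992
  C          -0.1696    0.05653    0.05653    0.05653
  E          0.04792      0.152     0.0714     0.3557
  solve Keq expr → x = 0.05653; check Q = 35.09
Then change container volume by factor 1.25 (V_new/V_old).
Step 2:
                   G          L          E          X
  I          0.03833     0.1216    0.05712     0.2846
  C                0          0          0          0
  E          0.03833     0.1216    0.05712     0.2846
  solve Keq expr → x = 0; check Q = 35.09

[L]_eq = 0.1216 M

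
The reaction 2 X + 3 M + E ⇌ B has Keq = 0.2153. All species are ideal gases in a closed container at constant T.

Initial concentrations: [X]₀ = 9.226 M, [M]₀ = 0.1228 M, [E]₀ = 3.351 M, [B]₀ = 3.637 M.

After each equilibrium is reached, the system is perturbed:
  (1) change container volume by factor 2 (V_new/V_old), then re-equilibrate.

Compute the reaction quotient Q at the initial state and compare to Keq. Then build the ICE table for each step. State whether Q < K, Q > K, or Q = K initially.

Q₀ = 6.886; Q > K (proceeds reverse)

Q₀ = 6.886 vs Keq = 0.2153 ⇒ Q>K, reverse
Step 1:
                    X           M           E           B
  Initial       9.226      0.1228       3.351       3.637
  Change       0.1707       0.256     0.08534    -0.08534
  Equil         9.397      0.3788       3.436       3.552
  solve Keq expr → x = -0.08534; check Q = 0.2153
Then change container volume by factor 2 (V_new/V_old).
Step 2:
                    X           M           E           B
  Initial       4.698      0.1894       1.718       1.776
  Change       0.2437      0.3656      0.1219     -0.1219
  Equil         4.942       0.555        1.84       1.654
  solve Keq expr → x = -0.1219; check Q = 0.2153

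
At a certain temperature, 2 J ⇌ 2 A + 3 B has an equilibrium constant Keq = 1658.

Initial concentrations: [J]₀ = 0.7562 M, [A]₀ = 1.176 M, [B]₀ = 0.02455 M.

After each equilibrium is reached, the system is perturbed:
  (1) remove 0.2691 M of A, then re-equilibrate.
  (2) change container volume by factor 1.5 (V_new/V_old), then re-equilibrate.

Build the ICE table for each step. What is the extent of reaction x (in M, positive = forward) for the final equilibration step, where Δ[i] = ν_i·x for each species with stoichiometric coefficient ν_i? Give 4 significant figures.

x = 0.006445 M

Q₀ = 3.5785e-05 vs Keq = 1658 ⇒ Q<K, forward
Step 1:
                    J           A           B
  init         0.7562       1.176     0.02455
  Δ           -0.7043      0.7043       1.056
  eq           0.0519        1.88       1.081
  solve Keq expr → x = 0.3521; check Q = 1658
Then remove 0.2691 M of A.
Step 2:
                    J           A           B
  init         0.0519       1.611       1.081
  Δ         -0.006627    0.006627    0.009941
  eq          0.04527       1.618       1.091
  solve Keq expr → x = 0.003314; check Q = 1658
Then change container volume by factor 1.5 (V_new/V_old).
Step 3:
                    J           A           B
  init        0.03018       1.079      0.7273
  Δ          -0.01289     0.01289     0.01933
  eq          0.01729       1.091      0.7466
  solve Keq expr → x = 0.006445; check Q = 1658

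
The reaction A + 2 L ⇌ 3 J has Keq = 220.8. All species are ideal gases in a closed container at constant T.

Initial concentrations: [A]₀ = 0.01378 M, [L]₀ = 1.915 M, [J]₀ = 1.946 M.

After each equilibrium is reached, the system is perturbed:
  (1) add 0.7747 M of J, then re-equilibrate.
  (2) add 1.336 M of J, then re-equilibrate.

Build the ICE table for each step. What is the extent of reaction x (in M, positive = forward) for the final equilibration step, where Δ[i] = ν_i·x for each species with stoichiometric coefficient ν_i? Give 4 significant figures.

x = -0.04232 M

Q₀ = 145.8 vs Keq = 220.8 ⇒ Q<K, forward
Step 1:
                    A           L           J
  Initial     0.01378       1.915       1.946
  Change    -0.004406   -0.008812     0.01322
  Equil      0.009374       1.906       1.959
  solve Keq expr → x = 0.004406; check Q = 220.8
Then add 0.7747 M of J.
Step 2:
                    A           L           J
  Initial    0.009374       1.906       2.734
  Change      0.01421     0.02843    -0.04264
  Equil       0.02359       1.935       2.691
  solve Keq expr → x = -0.01421; check Q = 220.8
Then add 1.336 M of J.
Step 3:
                    A           L           J
  Initial     0.02359       1.935       4.027
  Change      0.04232     0.08464      -0.127
  Equil       0.06591       2.019         3.9
  solve Keq expr → x = -0.04232; check Q = 220.8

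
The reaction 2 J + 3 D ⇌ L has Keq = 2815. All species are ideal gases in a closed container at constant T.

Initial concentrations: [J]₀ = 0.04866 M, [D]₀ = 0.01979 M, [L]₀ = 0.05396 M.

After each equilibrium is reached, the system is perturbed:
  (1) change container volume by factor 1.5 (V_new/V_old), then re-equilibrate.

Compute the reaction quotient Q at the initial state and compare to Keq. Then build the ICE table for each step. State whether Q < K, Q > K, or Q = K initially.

Q₀ = 2.9403e+06 vs Keq = 2815 ⇒ Q>K, reverse
Step 1:
                    J           D           L
  I           0.04866     0.01979     0.05396
  C           0.05256     0.07885    -0.02628
  E            0.1012     0.09864     0.02768
  solve Keq expr → x = -0.02628; check Q = 2815
Then change container volume by factor 1.5 (V_new/V_old).
Step 2:
                    J           D           L
  I           0.06748     0.06576     0.01845
  C           0.01347      0.0202   -0.006735
  E           0.08095     0.08596     0.01172
  solve Keq expr → x = -0.006735; check Q = 2815

Q₀ = 2.9403e+06; Q > K (proceeds reverse)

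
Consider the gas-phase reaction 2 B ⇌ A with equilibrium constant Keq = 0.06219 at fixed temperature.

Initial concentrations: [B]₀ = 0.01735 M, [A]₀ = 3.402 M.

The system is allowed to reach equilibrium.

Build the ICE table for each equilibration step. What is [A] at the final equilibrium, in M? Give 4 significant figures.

Q₀ = 1.1301e+04 vs Keq = 0.06219 ⇒ Q>K, reverse
Step 1:
                    B           A
  init        0.01735       3.402
  Δ             4.389      -2.195
  eq            4.406       1.207
  solve Keq expr → x = -2.195; check Q = 0.06219

[A]_eq = 1.207 M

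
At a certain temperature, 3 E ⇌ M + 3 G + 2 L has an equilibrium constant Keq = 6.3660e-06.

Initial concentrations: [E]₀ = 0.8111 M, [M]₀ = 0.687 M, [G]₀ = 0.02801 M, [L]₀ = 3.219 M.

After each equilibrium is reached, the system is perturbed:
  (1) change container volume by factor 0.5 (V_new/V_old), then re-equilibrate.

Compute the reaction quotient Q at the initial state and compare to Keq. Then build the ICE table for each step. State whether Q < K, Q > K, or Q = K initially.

Q₀ = 2.9317e-04; Q > K (proceeds reverse)

Q₀ = 2.9317e-04 vs Keq = 6.3660e-06 ⇒ Q>K, reverse
Step 1:
                   E          M          G          L
  init        0.8111      0.687    0.02801      3.219
  Δ          0.01996  -0.006652   -0.01996    -0.0133
  eq          0.8311     0.6803   0.008055      3.206
  solve Keq expr → x = -0.006652; check Q = 6.3660e-06
Then change container volume by factor 0.5 (V_new/V_old).
Step 2:
                   E          M          G          L
  init         1.662      1.361    0.01611      6.411
  Δ         0.008006  -0.002669  -0.008006  -0.005338
  eq            1.67      1.358   0.008103      6.406
  solve Keq expr → x = -0.002669; check Q = 6.3660e-06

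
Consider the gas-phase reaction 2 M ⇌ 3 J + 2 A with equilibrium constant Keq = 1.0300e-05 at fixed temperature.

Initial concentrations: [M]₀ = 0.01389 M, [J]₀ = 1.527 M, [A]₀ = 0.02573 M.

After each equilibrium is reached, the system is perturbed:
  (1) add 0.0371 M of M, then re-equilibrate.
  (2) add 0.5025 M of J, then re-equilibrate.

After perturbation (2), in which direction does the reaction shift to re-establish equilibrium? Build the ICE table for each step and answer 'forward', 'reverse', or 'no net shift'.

Direction: reverse

Q₀ = 12.22 vs Keq = 1.0300e-05 ⇒ Q>K, reverse
Step 1:
                   M          J          A
  Initial    0.01389      1.527    0.02573
  Change     0.02566   -0.03849   -0.02566
  Equil      0.03955      1.489 6.9894e-05
  solve Keq expr → x = -0.01283; check Q = 1.0300e-05
Then add 0.0371 M of M.
Step 2:
                   M          J          A
  Initial    0.07665      1.489 6.9894e-05
  Change  -6.5435e-05 9.8152e-05 6.5435e-05
  Equil      0.07658      1.489 1.3533e-04
  solve Keq expr → x = 3.2717e-05; check Q = 1.0300e-05
Then add 0.5025 M of J.
Step 3:
                   M          J          A
  Initial    0.07658      1.991 1.3533e-04
  Change  4.7787e-05 -7.1681e-05 -4.7787e-05
  Equil      0.07663      1.991 8.7541e-05
  solve Keq expr → x = -2.3894e-05; check Q = 1.0300e-05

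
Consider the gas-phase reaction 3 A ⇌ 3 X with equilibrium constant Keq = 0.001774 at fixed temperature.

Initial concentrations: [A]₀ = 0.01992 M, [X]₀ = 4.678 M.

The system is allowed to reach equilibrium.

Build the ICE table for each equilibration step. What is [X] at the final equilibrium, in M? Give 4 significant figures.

[X]_eq = 0.5073 M

Q₀ = 1.2951e+07 vs Keq = 0.001774 ⇒ Q>K, reverse
Step 1:
                  A         X
  I         0.01992     4.678
  C           4.171    -4.171
  E           4.191    0.5073
  solve Keq expr → x = -1.39; check Q = 0.001774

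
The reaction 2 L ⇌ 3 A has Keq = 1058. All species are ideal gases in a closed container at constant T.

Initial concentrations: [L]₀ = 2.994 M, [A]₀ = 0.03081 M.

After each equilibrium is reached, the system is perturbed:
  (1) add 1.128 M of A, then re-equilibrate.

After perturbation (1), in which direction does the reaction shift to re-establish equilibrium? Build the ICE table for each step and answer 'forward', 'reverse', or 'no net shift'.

Direction: reverse

Q₀ = 3.2627e-06 vs Keq = 1058 ⇒ Q<K, forward
Step 1:
                  L         A
  Initial     2.994   0.03081
  Change     -2.736     4.103
  Equil      0.2584     4.134
  solve Keq expr → x = 1.368; check Q = 1058
Then add 1.128 M of A.
Step 2:
                  L         A
  Initial    0.2584     5.262
  Change    0.09734    -0.146
  Equil      0.3558     5.116
  solve Keq expr → x = -0.04867; check Q = 1058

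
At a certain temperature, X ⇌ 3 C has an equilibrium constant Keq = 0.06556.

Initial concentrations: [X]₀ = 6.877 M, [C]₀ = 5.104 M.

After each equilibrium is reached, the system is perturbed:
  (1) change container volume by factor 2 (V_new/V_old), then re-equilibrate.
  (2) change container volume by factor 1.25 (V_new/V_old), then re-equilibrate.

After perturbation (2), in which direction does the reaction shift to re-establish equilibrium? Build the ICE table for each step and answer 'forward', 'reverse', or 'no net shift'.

Direction: forward

Q₀ = 19.33 vs Keq = 0.06556 ⇒ Q>K, reverse
Step 1:
                   X          C
  I            6.877      5.104
  C            1.429     -4.287
  E            8.306     0.8166
  solve Keq expr → x = -1.429; check Q = 0.06556
Then change container volume by factor 2 (V_new/V_old).
Step 2:
                   X          C
  I            4.153     0.4083
  C         -0.07857     0.2357
  E            4.074      0.644
  solve Keq expr → x = 0.07857; check Q = 0.06556
Then change container volume by factor 1.25 (V_new/V_old).
Step 3:
                   X          C
  I             3.26     0.5152
  C           -0.027    0.08099
  E            3.233     0.5962
  solve Keq expr → x = 0.027; check Q = 0.06556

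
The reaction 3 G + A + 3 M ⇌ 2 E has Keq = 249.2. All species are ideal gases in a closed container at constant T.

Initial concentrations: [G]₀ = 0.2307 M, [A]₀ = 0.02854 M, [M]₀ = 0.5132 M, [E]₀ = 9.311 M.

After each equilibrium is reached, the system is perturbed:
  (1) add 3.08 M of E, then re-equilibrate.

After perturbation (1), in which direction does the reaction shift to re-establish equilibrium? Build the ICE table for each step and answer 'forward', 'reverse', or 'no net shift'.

Direction: reverse

Q₀ = 1.8304e+06 vs Keq = 249.2 ⇒ Q>K, reverse
Step 1:
                  G         A         M         E
  I          0.2307   0.02854    0.5132     9.311
  C          0.6746    0.2249    0.6746   -0.4497
  E          0.9053    0.2534     1.188     8.861
  solve Keq expr → x = -0.2249; check Q = 249.2
Then add 3.08 M of E.
Step 2:
                  G         A         M         E
  I          0.9053    0.2534     1.188     11.94
  C         0.08568   0.02856   0.08568  -0.05712
  E           0.991     0.282     1.273     11.88
  solve Keq expr → x = -0.02856; check Q = 249.2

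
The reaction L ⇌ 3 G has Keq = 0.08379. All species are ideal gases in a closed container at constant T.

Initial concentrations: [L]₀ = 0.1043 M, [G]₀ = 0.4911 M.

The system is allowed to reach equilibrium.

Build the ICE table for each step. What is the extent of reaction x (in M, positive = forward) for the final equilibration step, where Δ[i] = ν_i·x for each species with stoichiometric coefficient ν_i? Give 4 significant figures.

Q₀ = 1.136 vs Keq = 0.08379 ⇒ Q>K, reverse
Step 1:
                  L         G
  init       0.1043    0.4911
  Δ          0.0806   -0.2418
  eq         0.1849    0.2493
  solve Keq expr → x = -0.0806; check Q = 0.08379

x = -0.0806 M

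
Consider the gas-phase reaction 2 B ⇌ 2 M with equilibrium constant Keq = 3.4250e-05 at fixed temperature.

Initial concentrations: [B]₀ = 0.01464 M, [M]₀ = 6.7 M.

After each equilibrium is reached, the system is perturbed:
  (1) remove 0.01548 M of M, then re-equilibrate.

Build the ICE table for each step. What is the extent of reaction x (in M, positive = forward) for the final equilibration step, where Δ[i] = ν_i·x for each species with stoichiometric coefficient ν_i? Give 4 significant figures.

Q₀ = 2.0944e+05 vs Keq = 3.4250e-05 ⇒ Q>K, reverse
Step 1:
                   B          M
  I          0.01464        6.7
  C            6.661     -6.661
  E            6.676    0.03907
  solve Keq expr → x = -3.33; check Q = 3.4250e-05
Then remove 0.01548 M of M.
Step 2:
                   B          M
  I            6.676    0.02359
  C         -0.01539    0.01539
  E             6.66    0.03898
  solve Keq expr → x = 0.007695; check Q = 3.4250e-05

x = 0.007695 M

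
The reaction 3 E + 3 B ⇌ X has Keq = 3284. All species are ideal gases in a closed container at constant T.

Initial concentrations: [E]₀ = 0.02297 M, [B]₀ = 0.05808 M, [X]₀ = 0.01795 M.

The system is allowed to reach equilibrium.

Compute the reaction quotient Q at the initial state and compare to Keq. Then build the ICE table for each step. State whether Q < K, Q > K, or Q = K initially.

Q₀ = 7.5596e+06 vs Keq = 3284 ⇒ Q>K, reverse
Step 1:
                   E          B          X
  Initial    0.02297    0.05808    0.01795
  Change     0.04926    0.04926   -0.01642
  Equil      0.07223     0.1073    0.00153
  solve Keq expr → x = -0.01642; check Q = 3284

Q₀ = 7.5596e+06; Q > K (proceeds reverse)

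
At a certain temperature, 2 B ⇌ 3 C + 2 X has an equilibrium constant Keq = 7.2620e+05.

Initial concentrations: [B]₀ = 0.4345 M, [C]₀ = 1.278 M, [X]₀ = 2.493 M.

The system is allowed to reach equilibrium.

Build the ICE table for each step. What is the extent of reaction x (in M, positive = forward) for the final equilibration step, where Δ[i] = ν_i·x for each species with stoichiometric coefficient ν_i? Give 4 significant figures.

Q₀ = 68.72 vs Keq = 7.2620e+05 ⇒ Q<K, forward
Step 1:
                    B           C           X
  init         0.4345       1.278       2.493
  Δ           -0.4254      0.6381      0.4254
  eq         0.009084       1.916       2.918
  solve Keq expr → x = 0.2127; check Q = 7.2620e+05

x = 0.2127 M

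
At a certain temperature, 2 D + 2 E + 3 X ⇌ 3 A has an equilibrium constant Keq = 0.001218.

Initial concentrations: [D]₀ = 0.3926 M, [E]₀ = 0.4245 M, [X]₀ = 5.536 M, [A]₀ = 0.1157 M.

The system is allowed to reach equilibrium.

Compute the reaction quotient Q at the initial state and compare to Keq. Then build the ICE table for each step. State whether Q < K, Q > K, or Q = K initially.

Q₀ = 3.2867e-04; Q < K (proceeds forward)

Q₀ = 3.2867e-04 vs Keq = 0.001218 ⇒ Q<K, forward
Step 1:
                   D          E          X          A
  I           0.3926     0.4245      5.536     0.1157
  C         -0.02985   -0.02985   -0.04478    0.04478
  E           0.3627     0.3946      5.491     0.1605
  solve Keq expr → x = 0.01493; check Q = 0.001218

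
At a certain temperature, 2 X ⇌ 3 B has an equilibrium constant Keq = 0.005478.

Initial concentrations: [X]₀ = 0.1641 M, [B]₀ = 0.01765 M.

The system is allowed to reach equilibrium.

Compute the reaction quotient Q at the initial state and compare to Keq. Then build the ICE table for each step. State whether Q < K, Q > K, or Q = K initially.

Q₀ = 2.0418e-04; Q < K (proceeds forward)

Q₀ = 2.0418e-04 vs Keq = 0.005478 ⇒ Q<K, forward
Step 1:
                  X         B
  Initial    0.1641   0.01765
  Change   -0.02047    0.0307
  Equil      0.1436   0.04835
  solve Keq expr → x = 0.01023; check Q = 0.005478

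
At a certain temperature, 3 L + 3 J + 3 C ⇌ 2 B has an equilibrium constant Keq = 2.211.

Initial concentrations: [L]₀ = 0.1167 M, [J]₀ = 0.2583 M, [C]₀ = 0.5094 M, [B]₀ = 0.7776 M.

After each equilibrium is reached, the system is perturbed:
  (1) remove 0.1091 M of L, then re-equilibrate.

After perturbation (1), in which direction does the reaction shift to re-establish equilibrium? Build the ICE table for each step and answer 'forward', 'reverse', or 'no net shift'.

Q₀ = 1.6701e+05 vs Keq = 2.211 ⇒ Q>K, reverse
Step 1:
                    L           J           C           B
  I            0.1167      0.2583      0.5094      0.7776
  C             0.489       0.489       0.489      -0.326
  E            0.6057      0.7473      0.9984      0.4516
  solve Keq expr → x = -0.163; check Q = 2.211
Then remove 0.1091 M of L.
Step 2:
                    L           J           C           B
  I            0.4966      0.7473      0.9984      0.4516
  C           0.03789     0.03789     0.03789    -0.02526
  E            0.5345      0.7852       1.036      0.4264
  solve Keq expr → x = -0.01263; check Q = 2.211

Direction: reverse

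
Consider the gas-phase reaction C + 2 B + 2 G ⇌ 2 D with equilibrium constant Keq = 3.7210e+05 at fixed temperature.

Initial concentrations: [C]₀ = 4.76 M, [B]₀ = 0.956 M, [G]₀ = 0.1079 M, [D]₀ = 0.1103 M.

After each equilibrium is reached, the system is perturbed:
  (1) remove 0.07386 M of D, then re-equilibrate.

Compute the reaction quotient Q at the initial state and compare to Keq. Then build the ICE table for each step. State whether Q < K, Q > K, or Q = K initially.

Q₀ = 0.2402; Q < K (proceeds forward)

Q₀ = 0.2402 vs Keq = 3.7210e+05 ⇒ Q<K, forward
Step 1:
                    C           B           G           D
  I              4.76       0.956      0.1079      0.1103
  C          -0.05385     -0.1077     -0.1077      0.1077
  E             4.706      0.8483  1.9420e-04       0.218
  solve Keq expr → x = 0.05385; check Q = 3.7210e+05
Then remove 0.07386 M of D.
Step 2:
                    C           B           G           D
  I             4.706      0.8483  1.9420e-04      0.1441
  C       -3.2864e-05 -6.5727e-05 -6.5727e-05  6.5727e-05
  E             4.706      0.8482  1.2848e-04      0.1442
  solve Keq expr → x = 3.2864e-05; check Q = 3.7210e+05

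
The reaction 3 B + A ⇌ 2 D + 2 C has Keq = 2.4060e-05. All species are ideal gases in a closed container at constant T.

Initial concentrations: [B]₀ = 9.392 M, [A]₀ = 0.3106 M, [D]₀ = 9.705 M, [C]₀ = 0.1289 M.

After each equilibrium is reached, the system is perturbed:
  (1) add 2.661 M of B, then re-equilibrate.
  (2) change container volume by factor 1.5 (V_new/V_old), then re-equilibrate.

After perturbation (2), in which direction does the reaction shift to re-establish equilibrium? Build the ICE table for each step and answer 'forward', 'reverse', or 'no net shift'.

Direction: no net shift

Q₀ = 0.006082 vs Keq = 2.4060e-05 ⇒ Q>K, reverse
Step 1:
                  B         A         D         C
  init        9.392    0.3106     9.705    0.1289
  Δ          0.1795   0.05984   -0.1197   -0.1197
  eq          9.572    0.3704     9.585  0.009223
  solve Keq expr → x = -0.05984; check Q = 2.4060e-05
Then add 2.661 M of B.
Step 2:
                  B         A         D         C
  init        12.23    0.3704     9.585  0.009223
  Δ       -0.006075 -0.002025   0.00405   0.00405
  eq          12.23    0.3684     9.589   0.01327
  solve Keq expr → x = 0.002025; check Q = 2.4060e-05
Then change container volume by factor 1.5 (V_new/V_old).
Step 3:
                  B         A         D         C
  init        8.151    0.2456     6.393  0.008849
  Δ               0         0         0         0
  eq          8.151    0.2456     6.393  0.008849
  solve Keq expr → x = 0; check Q = 2.4060e-05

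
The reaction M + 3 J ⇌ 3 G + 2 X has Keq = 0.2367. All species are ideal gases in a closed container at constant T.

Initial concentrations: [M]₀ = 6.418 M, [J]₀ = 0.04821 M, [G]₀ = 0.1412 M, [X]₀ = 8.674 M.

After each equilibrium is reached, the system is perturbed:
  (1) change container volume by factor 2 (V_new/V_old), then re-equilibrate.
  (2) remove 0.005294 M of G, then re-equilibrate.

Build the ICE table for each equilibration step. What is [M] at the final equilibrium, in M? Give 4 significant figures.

[M]_eq = 3.223 M

Q₀ = 294.5 vs Keq = 0.2367 ⇒ Q>K, reverse
Step 1:
                  M         J         G         X
  I           6.418   0.04821    0.1412     8.674
  C         0.03348    0.1004   -0.1004  -0.06696
  E           6.451    0.1487   0.04076     8.607
  solve Keq expr → x = -0.03348; check Q = 0.2367
Then change container volume by factor 2 (V_new/V_old).
Step 2:
                  M         J         G         X
  I           3.226   0.07433   0.02038     4.304
  C       -0.001309 -0.003927  0.003927  0.002618
  E           3.224    0.0704   0.02431     4.306
  solve Keq expr → x = 0.001309; check Q = 0.2367
Then remove 0.005294 M of G.
Step 3:
                  M         J         G         X
  I           3.224    0.0704   0.01901     4.306
  C       -0.001309 -0.003926  0.003926  0.002617
  E           3.223   0.06647   0.02294     4.309
  solve Keq expr → x = 0.001309; check Q = 0.2367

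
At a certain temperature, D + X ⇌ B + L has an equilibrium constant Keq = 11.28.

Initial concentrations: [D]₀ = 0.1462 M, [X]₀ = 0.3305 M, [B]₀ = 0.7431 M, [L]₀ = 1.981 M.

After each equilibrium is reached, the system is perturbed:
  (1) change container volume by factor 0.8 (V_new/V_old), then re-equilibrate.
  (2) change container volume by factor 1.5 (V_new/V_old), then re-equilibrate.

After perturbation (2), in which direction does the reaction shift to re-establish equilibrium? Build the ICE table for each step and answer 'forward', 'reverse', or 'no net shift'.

Direction: no net shift

Q₀ = 30.47 vs Keq = 11.28 ⇒ Q>K, reverse
Step 1:
                  D         X         B         L
  Initial    0.1462    0.3305    0.7431     1.981
  Change     0.1014    0.1014   -0.1014   -0.1014
  Equil      0.2476    0.4319    0.6417      1.88
  solve Keq expr → x = -0.1014; check Q = 11.28
Then change container volume by factor 0.8 (V_new/V_old).
Step 2:
                  D         X         B         L
  Initial    0.3095    0.5399    0.8021      2.35
  Change          0         0         0         0
  Equil      0.3095    0.5399    0.8021      2.35
  solve Keq expr → x = 0; check Q = 11.28
Then change container volume by factor 1.5 (V_new/V_old).
Step 3:
                  D         X         B         L
  Initial    0.2063    0.3599    0.5348     1.566
  Change          0         0         0         0
  Equil      0.2063    0.3599    0.5348     1.566
  solve Keq expr → x = 0; check Q = 11.28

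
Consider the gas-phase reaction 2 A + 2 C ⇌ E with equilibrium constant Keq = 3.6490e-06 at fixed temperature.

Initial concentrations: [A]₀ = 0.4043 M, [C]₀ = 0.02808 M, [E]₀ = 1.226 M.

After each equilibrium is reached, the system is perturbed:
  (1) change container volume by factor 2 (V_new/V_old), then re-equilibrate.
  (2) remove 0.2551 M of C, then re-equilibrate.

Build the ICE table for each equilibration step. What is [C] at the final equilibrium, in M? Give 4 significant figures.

[C]_eq = 0.9849 M

Q₀ = 9512 vs Keq = 3.6490e-06 ⇒ Q>K, reverse
Step 1:
                    A           C           E
  init         0.4043     0.02808       1.226
  Δ             2.452       2.452      -1.226
  eq            2.856        2.48  1.8301e-04
  solve Keq expr → x = -1.226; check Q = 3.6490e-06
Then change container volume by factor 2 (V_new/V_old).
Step 2:
                    A           C           E
  init          1.428        1.24  9.1505e-05
  Δ        1.6012e-04  1.6012e-04 -8.0061e-05
  eq            1.428        1.24  1.1444e-05
  solve Keq expr → x = -8.0061e-05; check Q = 3.6490e-06
Then remove 0.2551 M of C.
Step 3:
                    A           C           E
  init          1.428      0.9849  1.1444e-05
  Δ        8.4478e-06  8.4478e-06 -4.2239e-06
  eq            1.428      0.9849  7.2197e-06
  solve Keq expr → x = -4.2239e-06; check Q = 3.6490e-06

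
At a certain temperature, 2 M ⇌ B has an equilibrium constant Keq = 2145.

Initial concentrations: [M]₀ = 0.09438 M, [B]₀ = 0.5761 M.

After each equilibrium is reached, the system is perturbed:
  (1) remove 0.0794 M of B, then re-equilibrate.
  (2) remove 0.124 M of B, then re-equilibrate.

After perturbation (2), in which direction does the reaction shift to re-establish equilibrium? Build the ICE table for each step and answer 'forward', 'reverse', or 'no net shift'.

Direction: forward

Q₀ = 64.68 vs Keq = 2145 ⇒ Q<K, forward
Step 1:
                  M         B
  I         0.09438    0.5761
  C        -0.07745   0.03872
  E         0.01693    0.6148
  solve Keq expr → x = 0.03872; check Q = 2145
Then remove 0.0794 M of B.
Step 2:
                  M         B
  I         0.01693    0.5354
  C       -0.001123 5.6135e-04
  E         0.01581     0.536
  solve Keq expr → x = 5.6135e-04; check Q = 2145
Then remove 0.124 M of B.
Step 3:
                  M         B
  I         0.01581     0.412
  C       -0.001932 9.6620e-04
  E         0.01388     0.413
  solve Keq expr → x = 9.6620e-04; check Q = 2145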